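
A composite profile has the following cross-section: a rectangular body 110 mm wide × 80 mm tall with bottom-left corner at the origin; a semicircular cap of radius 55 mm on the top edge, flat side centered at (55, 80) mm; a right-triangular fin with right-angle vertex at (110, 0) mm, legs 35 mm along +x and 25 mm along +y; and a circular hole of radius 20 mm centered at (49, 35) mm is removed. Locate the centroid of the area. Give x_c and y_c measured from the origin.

Part | A | x̄ᵢ | ȳᵢ | A·x̄ᵢ | A·ȳᵢ
rectangular body | 8800.00 | 55.00 | 40.00 | 484000.00 | 352000.00
semicircular top | 4751.66 | 55.00 | 103.34 | 261341.24 | 491049.38
triangular fin | 437.50 | 121.67 | 8.33 | 53229.17 | 3645.83
hole | -1256.64 | 49.00 | 35.00 | -61575.22 | -43982.30
Σ | 12732.52 |  |  | 736995.19 | 802712.91
x_c = 736995.19 / 12732.52 = 57.88 mm
y_c = 802712.91 / 12732.52 = 63.04 mm

x_c = 57.88 mm, y_c = 63.04 mm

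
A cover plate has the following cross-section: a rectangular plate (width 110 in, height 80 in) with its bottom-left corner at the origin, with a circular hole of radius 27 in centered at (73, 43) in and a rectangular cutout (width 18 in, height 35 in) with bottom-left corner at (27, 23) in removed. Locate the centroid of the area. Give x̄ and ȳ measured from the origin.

x̄ = 50.02 in, ȳ = 38.78 in

plate: A = 110 × 80 = 8800.00, centroid at (55.00, 40.00).
hole 1: A = −π·27² = -2290.22, centroid at (73.00, 43.00).
hole 2: A = −(18 × 35) = -630.00, centroid at (36.00, 40.50).
ΣA = 5879.78 in², ΣAx̄ = 294133.86 in³, ΣAȳ = 228005.50 in³.
x̄ = 294133.86/5879.78 = 50.02 in; ȳ = 228005.50/5879.78 = 38.78 in.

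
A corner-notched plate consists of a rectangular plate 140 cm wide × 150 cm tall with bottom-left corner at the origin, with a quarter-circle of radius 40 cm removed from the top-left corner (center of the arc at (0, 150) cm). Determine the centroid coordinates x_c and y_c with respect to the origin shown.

x_c = 73.37 cm, y_c = 71.31 cm

plate: A = 140 × 150 = 21000.00, centroid at (70.00, 75.00).
removed quarter-circle: A = −¼π·40² = -1256.64, centroid at (16.98, 133.02).
ΣA = 19743.36 cm²
ΣAx_c = (21000.00)(70.00) + (-1256.64)(16.98) = 1448666.67 cm³
ΣAy_c = (21000.00)(75.00) + (-1256.64)(133.02) = 1407837.77 cm³
x_c = 1448666.67 / 19743.36 = 73.37 cm
y_c = 1407837.77 / 19743.36 = 71.31 cm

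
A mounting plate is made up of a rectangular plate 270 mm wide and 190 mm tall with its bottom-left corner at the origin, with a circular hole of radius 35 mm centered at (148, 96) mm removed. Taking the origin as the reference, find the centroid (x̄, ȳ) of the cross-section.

plate: A = 270 × 190 = 51300.00, centroid at (135.00, 95.00).
hole: A = −π·35² = -3848.45, centroid at (148.00, 96.00).
ΣA = 47451.55 mm²
ΣAx̄ = (51300.00)(135.00) + (-3848.45)(148.00) = 6355929.25 mm³
ΣAȳ = (51300.00)(95.00) + (-3848.45)(96.00) = 4504048.70 mm³
x̄ = 6355929.25 / 47451.55 = 133.95 mm
ȳ = 4504048.70 / 47451.55 = 94.92 mm

x̄ = 133.95 mm, ȳ = 94.92 mm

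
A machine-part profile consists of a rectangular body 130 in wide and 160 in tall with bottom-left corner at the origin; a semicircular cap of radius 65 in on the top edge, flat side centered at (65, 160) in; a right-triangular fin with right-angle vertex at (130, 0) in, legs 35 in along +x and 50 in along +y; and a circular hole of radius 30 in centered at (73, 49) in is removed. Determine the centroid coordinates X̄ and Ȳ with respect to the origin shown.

X̄ = 66.74 in, Ȳ = 109.28 in

rectangular body: A = 130 × 160 = 20800.00, centroid at (65.00, 80.00).
semicircular top: A = ½π·65² = 6636.61, centroid at (65.00, 187.59).
triangular fin: A = ½·35·50 = 875.00, centroid at (141.67, 16.67).
hole: A = −π·30² = -2827.43, centroid at (73.00, 49.00).
ΣA = 25484.18 in²
ΣAX̄ = (20800.00)(65.00) + (6636.61)(65.00) + (875.00)(141.67) + (-2827.43)(73.00) = 1700935.64 in³
ΣAȲ = (20800.00)(80.00) + (6636.61)(187.59) + (875.00)(16.67) + (-2827.43)(49.00) = 2784980.75 in³
X̄ = 1700935.64 / 25484.18 = 66.74 in
Ȳ = 2784980.75 / 25484.18 = 109.28 in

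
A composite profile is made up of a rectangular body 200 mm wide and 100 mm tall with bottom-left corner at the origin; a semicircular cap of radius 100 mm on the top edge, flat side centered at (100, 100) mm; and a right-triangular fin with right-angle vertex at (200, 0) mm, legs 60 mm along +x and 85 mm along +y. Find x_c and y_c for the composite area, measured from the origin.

x_c = 108.00 mm, y_c = 86.51 mm

rectangular body: A = 200 × 100 = 20000.00, centroid at (100.00, 50.00).
semicircular top: A = ½π·100² = 15707.96, centroid at (100.00, 142.44).
triangular fin: A = ½·60·85 = 2550.00, centroid at (220.00, 28.33).
ΣA = 38257.96 mm², ΣAx_c = 4131796.33 mm³, ΣAy_c = 3309712.99 mm³.
x_c = 4131796.33/38257.96 = 108.00 mm; y_c = 3309712.99/38257.96 = 86.51 mm.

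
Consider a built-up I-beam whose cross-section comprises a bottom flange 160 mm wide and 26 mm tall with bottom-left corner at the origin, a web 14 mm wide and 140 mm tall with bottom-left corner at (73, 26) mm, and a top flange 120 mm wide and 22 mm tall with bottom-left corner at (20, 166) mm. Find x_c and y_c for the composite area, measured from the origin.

bottom flange: A = 160 × 26 = 4160.00, centroid at (80.00, 13.00).
web: A = 14 × 140 = 1960.00, centroid at (80.00, 96.00).
top flange: A = 120 × 22 = 2640.00, centroid at (80.00, 177.00).
ΣA = 8760.00 mm²
ΣAx_c = (4160.00)(80.00) + (1960.00)(80.00) + (2640.00)(80.00) = 700800.00 mm³
ΣAy_c = (4160.00)(13.00) + (1960.00)(96.00) + (2640.00)(177.00) = 709520.00 mm³
x_c = 700800.00 / 8760.00 = 80.00 mm
y_c = 709520.00 / 8760.00 = 81.00 mm

x_c = 80.00 mm, y_c = 81.00 mm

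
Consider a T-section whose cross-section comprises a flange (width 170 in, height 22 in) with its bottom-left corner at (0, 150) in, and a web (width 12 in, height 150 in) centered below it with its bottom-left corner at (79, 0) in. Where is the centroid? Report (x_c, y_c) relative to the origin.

x_c = 85.00 in, y_c = 133.06 in

Part | A | x̄ᵢ | ȳᵢ | A·x̄ᵢ | A·ȳᵢ
web | 1800.00 | 85.00 | 75.00 | 153000.00 | 135000.00
flange | 3740.00 | 85.00 | 161.00 | 317900.00 | 602140.00
Σ | 5540.00 |  |  | 470900.00 | 737140.00
x_c = 470900.00 / 5540.00 = 85.00 in
y_c = 737140.00 / 5540.00 = 133.06 in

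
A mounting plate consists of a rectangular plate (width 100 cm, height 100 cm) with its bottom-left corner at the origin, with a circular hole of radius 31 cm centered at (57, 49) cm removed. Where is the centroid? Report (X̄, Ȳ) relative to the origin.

X̄ = 46.97 cm, Ȳ = 50.43 cm

plate: A = 100 × 100 = 10000.00, centroid at (50.00, 50.00).
hole: A = −π·31² = -3019.07, centroid at (57.00, 49.00).
ΣA = 6980.93 cm², ΣAX̄ = 327912.98 cm³, ΣAȲ = 352065.54 cm³.
X̄ = 327912.98/6980.93 = 46.97 cm; Ȳ = 352065.54/6980.93 = 50.43 cm.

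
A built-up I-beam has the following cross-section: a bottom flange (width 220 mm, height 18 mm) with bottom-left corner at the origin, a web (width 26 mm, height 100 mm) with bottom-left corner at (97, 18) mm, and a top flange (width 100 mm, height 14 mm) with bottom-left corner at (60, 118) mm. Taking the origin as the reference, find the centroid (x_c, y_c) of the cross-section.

x_c = 110.00 mm, y_c = 48.67 mm

bottom flange: A = 220 × 18 = 3960.00, centroid at (110.00, 9.00).
web: A = 26 × 100 = 2600.00, centroid at (110.00, 68.00).
top flange: A = 100 × 14 = 1400.00, centroid at (110.00, 125.00).
ΣA = 7960.00 mm²
ΣAx_c = (3960.00)(110.00) + (2600.00)(110.00) + (1400.00)(110.00) = 875600.00 mm³
ΣAy_c = (3960.00)(9.00) + (2600.00)(68.00) + (1400.00)(125.00) = 387440.00 mm³
x_c = 875600.00 / 7960.00 = 110.00 mm
y_c = 387440.00 / 7960.00 = 48.67 mm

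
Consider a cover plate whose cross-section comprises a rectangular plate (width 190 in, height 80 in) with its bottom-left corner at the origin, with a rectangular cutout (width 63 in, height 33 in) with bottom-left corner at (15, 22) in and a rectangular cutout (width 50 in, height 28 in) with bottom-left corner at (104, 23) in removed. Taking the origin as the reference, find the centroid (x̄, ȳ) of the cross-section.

plate: A = 190 × 80 = 15200.00, centroid at (95.00, 40.00).
hole 1: A = −(63 × 33) = -2079.00, centroid at (46.50, 38.50).
hole 2: A = −(50 × 28) = -1400.00, centroid at (129.00, 37.00).
ΣA = 11721.00 in², ΣAx̄ = 1166726.50 in³, ΣAȳ = 476158.50 in³.
x̄ = 1166726.50/11721.00 = 99.54 in; ȳ = 476158.50/11721.00 = 40.62 in.

x̄ = 99.54 in, ȳ = 40.62 in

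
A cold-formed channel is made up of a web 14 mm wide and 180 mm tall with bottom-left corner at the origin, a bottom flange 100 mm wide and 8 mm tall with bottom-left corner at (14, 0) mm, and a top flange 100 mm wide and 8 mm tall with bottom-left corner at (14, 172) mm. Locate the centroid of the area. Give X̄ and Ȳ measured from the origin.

X̄ = 29.14 mm, Ȳ = 90.00 mm

Part | A | x̄ᵢ | ȳᵢ | A·x̄ᵢ | A·ȳᵢ
web | 2520.00 | 7.00 | 90.00 | 17640.00 | 226800.00
bottom flange | 800.00 | 64.00 | 4.00 | 51200.00 | 3200.00
top flange | 800.00 | 64.00 | 176.00 | 51200.00 | 140800.00
Σ | 4120.00 |  |  | 120040.00 | 370800.00
X̄ = 120040.00 / 4120.00 = 29.14 mm
Ȳ = 370800.00 / 4120.00 = 90.00 mm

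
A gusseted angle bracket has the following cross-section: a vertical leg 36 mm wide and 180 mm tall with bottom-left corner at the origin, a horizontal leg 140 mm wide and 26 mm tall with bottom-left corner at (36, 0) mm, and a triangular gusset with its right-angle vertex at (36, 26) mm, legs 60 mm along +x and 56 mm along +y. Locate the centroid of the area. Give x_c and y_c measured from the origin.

vertical leg: A = 36 × 180 = 6480.00, centroid at (18.00, 90.00).
horizontal leg: A = 140 × 26 = 3640.00, centroid at (106.00, 13.00).
gusset: A = ½·60·56 = 1680.00, centroid at (56.00, 44.67).
ΣA = 11800.00 mm², ΣAx_c = 596560.00 mm³, ΣAy_c = 705560.00 mm³.
x_c = 596560.00/11800.00 = 50.56 mm; y_c = 705560.00/11800.00 = 59.79 mm.

x_c = 50.56 mm, y_c = 59.79 mm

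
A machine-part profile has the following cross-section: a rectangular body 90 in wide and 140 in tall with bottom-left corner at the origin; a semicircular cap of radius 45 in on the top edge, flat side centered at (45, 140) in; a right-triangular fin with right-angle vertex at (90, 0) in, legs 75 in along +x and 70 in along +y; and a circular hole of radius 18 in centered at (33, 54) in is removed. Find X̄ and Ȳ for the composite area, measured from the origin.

Part | A | x̄ᵢ | ȳᵢ | A·x̄ᵢ | A·ȳᵢ
rectangular body | 12600.00 | 45.00 | 70.00 | 567000.00 | 882000.00
semicircular top | 3180.86 | 45.00 | 159.10 | 143138.82 | 506070.76
triangular fin | 2625.00 | 115.00 | 23.33 | 301875.00 | 61250.00
hole | -1017.88 | 33.00 | 54.00 | -33589.91 | -54965.31
Σ | 17387.99 |  |  | 978423.91 | 1394355.45
X̄ = 978423.91 / 17387.99 = 56.27 in
Ȳ = 1394355.45 / 17387.99 = 80.19 in

X̄ = 56.27 in, Ȳ = 80.19 in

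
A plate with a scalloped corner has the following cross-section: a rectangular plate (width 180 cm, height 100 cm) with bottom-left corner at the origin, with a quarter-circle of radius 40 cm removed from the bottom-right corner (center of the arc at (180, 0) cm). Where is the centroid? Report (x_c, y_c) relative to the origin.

Part | A | x̄ᵢ | ȳᵢ | A·x̄ᵢ | A·ȳᵢ
plate | 18000.00 | 90.00 | 50.00 | 1620000.00 | 900000.00
removed quarter-circle | -1256.64 | 163.02 | 16.98 | -204861.34 | -21333.33
Σ | 16743.36 |  |  | 1415138.66 | 878666.67
x_c = 1415138.66 / 16743.36 = 84.52 cm
y_c = 878666.67 / 16743.36 = 52.48 cm

x_c = 84.52 cm, y_c = 52.48 cm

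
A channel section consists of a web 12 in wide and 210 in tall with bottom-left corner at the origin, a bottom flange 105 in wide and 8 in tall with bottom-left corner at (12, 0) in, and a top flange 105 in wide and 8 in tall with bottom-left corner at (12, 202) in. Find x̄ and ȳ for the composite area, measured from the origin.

x̄ = 29.40 in, ȳ = 105.00 in

Part | A | x̄ᵢ | ȳᵢ | A·x̄ᵢ | A·ȳᵢ
web | 2520.00 | 6.00 | 105.00 | 15120.00 | 264600.00
bottom flange | 840.00 | 64.50 | 4.00 | 54180.00 | 3360.00
top flange | 840.00 | 64.50 | 206.00 | 54180.00 | 173040.00
Σ | 4200.00 |  |  | 123480.00 | 441000.00
x̄ = 123480.00 / 4200.00 = 29.40 in
ȳ = 441000.00 / 4200.00 = 105.00 in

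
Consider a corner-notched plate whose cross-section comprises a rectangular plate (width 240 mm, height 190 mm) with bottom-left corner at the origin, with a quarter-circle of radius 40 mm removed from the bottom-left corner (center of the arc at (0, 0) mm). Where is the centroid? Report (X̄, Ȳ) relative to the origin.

X̄ = 122.92 mm, Ȳ = 97.21 mm

plate: A = 240 × 190 = 45600.00, centroid at (120.00, 95.00).
removed quarter-circle: A = −¼π·40² = -1256.64, centroid at (16.98, 16.98).
ΣA = 44343.36 mm², ΣAX̄ = 5450666.67 mm³, ΣAȲ = 4310666.67 mm³.
X̄ = 5450666.67/44343.36 = 122.92 mm; Ȳ = 4310666.67/44343.36 = 97.21 mm.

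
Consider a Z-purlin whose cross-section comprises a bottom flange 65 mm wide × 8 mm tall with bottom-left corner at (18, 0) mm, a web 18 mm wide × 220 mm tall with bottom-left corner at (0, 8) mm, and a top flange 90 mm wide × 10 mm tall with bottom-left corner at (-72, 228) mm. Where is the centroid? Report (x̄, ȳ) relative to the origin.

x̄ = 6.99 mm, ȳ = 126.22 mm

bottom flange: A = 65 × 8 = 520.00, centroid at (50.50, 4.00).
web: A = 18 × 220 = 3960.00, centroid at (9.00, 118.00).
top flange: A = 90 × 10 = 900.00, centroid at (-27.00, 233.00).
ΣA = 5380.00 mm², ΣAx̄ = 37600.00 mm³, ΣAȳ = 679060.00 mm³.
x̄ = 37600.00/5380.00 = 6.99 mm; ȳ = 679060.00/5380.00 = 126.22 mm.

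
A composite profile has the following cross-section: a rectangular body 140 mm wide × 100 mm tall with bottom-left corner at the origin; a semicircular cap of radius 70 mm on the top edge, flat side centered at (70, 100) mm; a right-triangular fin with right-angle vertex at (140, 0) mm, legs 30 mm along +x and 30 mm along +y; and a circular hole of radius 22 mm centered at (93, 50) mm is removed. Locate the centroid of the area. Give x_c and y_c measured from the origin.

rectangular body: A = 140 × 100 = 14000.00, centroid at (70.00, 50.00).
semicircular top: A = ½π·70² = 7696.90, centroid at (70.00, 129.71).
triangular fin: A = ½·30·30 = 450.00, centroid at (150.00, 10.00).
hole: A = −π·22² = -1520.53, centroid at (93.00, 50.00).
ΣA = 20626.37 mm²
ΣAx_c = (14000.00)(70.00) + (7696.90)(70.00) + (450.00)(150.00) + (-1520.53)(93.00) = 1444873.77 mm³
ΣAy_c = (14000.00)(50.00) + (7696.90)(129.71) + (450.00)(10.00) + (-1520.53)(50.00) = 1626830.32 mm³
x_c = 1444873.77 / 20626.37 = 70.05 mm
y_c = 1626830.32 / 20626.37 = 78.87 mm

x_c = 70.05 mm, y_c = 78.87 mm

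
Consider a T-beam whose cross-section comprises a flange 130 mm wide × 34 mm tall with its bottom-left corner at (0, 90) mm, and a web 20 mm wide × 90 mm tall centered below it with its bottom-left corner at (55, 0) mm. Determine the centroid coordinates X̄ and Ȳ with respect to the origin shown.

X̄ = 65.00 mm, Ȳ = 89.06 mm

web: A = 20 × 90 = 1800.00, centroid at (65.00, 45.00).
flange: A = 130 × 34 = 4420.00, centroid at (65.00, 107.00).
ΣA = 6220.00 mm²
ΣAX̄ = (1800.00)(65.00) + (4420.00)(65.00) = 404300.00 mm³
ΣAȲ = (1800.00)(45.00) + (4420.00)(107.00) = 553940.00 mm³
X̄ = 404300.00 / 6220.00 = 65.00 mm
Ȳ = 553940.00 / 6220.00 = 89.06 mm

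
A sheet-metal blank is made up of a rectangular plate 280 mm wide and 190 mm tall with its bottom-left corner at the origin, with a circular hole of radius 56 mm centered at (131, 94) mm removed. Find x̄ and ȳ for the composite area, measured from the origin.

plate: A = 280 × 190 = 53200.00, centroid at (140.00, 95.00).
hole: A = −π·56² = -9852.03, centroid at (131.00, 94.00).
ΣA = 43347.97 mm², ΣAx̄ = 6157383.47 mm³, ΣAȳ = 4127908.75 mm³.
x̄ = 6157383.47/43347.97 = 142.05 mm; ȳ = 4127908.75/43347.97 = 95.23 mm.

x̄ = 142.05 mm, ȳ = 95.23 mm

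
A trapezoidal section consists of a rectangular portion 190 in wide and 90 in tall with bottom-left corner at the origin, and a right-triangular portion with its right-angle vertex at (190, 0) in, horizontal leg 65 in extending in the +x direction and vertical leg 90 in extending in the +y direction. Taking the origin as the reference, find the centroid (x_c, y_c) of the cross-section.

x_c = 112.04 in, y_c = 42.81 in

rectangular portion: A = 190 × 90 = 17100.00, centroid at (95.00, 45.00).
triangular portion: A = ½·65·90 = 2925.00, centroid at (211.67, 30.00).
ΣA = 20025.00 in², ΣAx_c = 2243625.00 in³, ΣAy_c = 857250.00 in³.
x_c = 2243625.00/20025.00 = 112.04 in; y_c = 857250.00/20025.00 = 42.81 in.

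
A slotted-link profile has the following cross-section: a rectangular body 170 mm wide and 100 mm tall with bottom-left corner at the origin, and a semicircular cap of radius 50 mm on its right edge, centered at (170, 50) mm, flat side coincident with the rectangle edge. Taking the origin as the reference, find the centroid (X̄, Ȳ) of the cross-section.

X̄ = 104.93 mm, Ȳ = 50.00 mm

Part | A | x̄ᵢ | ȳᵢ | A·x̄ᵢ | A·ȳᵢ
rectangular body | 17000.00 | 85.00 | 50.00 | 1445000.00 | 850000.00
semicircular end | 3926.99 | 191.22 | 50.00 | 750921.77 | 196349.54
Σ | 20926.99 |  |  | 2195921.77 | 1046349.54
X̄ = 2195921.77 / 20926.99 = 104.93 mm
Ȳ = 1046349.54 / 20926.99 = 50.00 mm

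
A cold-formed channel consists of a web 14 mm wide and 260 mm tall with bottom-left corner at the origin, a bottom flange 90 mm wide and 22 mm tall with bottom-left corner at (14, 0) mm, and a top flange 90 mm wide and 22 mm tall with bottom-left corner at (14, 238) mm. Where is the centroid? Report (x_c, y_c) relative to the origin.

x_c = 34.09 mm, y_c = 130.00 mm

Part | A | x̄ᵢ | ȳᵢ | A·x̄ᵢ | A·ȳᵢ
web | 3640.00 | 7.00 | 130.00 | 25480.00 | 473200.00
bottom flange | 1980.00 | 59.00 | 11.00 | 116820.00 | 21780.00
top flange | 1980.00 | 59.00 | 249.00 | 116820.00 | 493020.00
Σ | 7600.00 |  |  | 259120.00 | 988000.00
x_c = 259120.00 / 7600.00 = 34.09 mm
y_c = 988000.00 / 7600.00 = 130.00 mm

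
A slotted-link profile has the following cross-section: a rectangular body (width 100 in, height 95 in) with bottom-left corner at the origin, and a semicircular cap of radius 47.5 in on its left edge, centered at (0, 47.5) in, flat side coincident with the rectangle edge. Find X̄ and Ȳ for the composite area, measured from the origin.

X̄ = 30.94 in, Ȳ = 47.50 in

Part | A | x̄ᵢ | ȳᵢ | A·x̄ᵢ | A·ȳᵢ
rectangular body | 9500.00 | 50.00 | 47.50 | 475000.00 | 451250.00
semicircular end | 3544.11 | -20.16 | 47.50 | -71447.92 | 168345.19
Σ | 13044.11 |  |  | 403552.08 | 619595.19
X̄ = 403552.08 / 13044.11 = 30.94 in
Ȳ = 619595.19 / 13044.11 = 47.50 in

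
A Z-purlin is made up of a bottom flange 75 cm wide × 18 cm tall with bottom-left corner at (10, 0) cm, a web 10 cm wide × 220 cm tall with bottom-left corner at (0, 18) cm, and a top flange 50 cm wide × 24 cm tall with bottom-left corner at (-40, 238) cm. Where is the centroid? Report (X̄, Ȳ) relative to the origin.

bottom flange: A = 75 × 18 = 1350.00, centroid at (47.50, 9.00).
web: A = 10 × 220 = 2200.00, centroid at (5.00, 128.00).
top flange: A = 50 × 24 = 1200.00, centroid at (-15.00, 250.00).
ΣA = 4750.00 cm²
ΣAX̄ = (1350.00)(47.50) + (2200.00)(5.00) + (1200.00)(-15.00) = 57125.00 cm³
ΣAȲ = (1350.00)(9.00) + (2200.00)(128.00) + (1200.00)(250.00) = 593750.00 cm³
X̄ = 57125.00 / 4750.00 = 12.03 cm
Ȳ = 593750.00 / 4750.00 = 125.00 cm

X̄ = 12.03 cm, Ȳ = 125.00 cm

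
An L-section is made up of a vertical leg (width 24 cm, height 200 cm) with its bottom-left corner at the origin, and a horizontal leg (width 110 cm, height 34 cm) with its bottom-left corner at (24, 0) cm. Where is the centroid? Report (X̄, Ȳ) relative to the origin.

vertical leg: A = 24 × 200 = 4800.00, centroid at (12.00, 100.00).
horizontal leg: A = 110 × 34 = 3740.00, centroid at (79.00, 17.00).
ΣA = 8540.00 cm²
ΣAX̄ = (4800.00)(12.00) + (3740.00)(79.00) = 353060.00 cm³
ΣAȲ = (4800.00)(100.00) + (3740.00)(17.00) = 543580.00 cm³
X̄ = 353060.00 / 8540.00 = 41.34 cm
Ȳ = 543580.00 / 8540.00 = 63.65 cm

X̄ = 41.34 cm, Ȳ = 63.65 cm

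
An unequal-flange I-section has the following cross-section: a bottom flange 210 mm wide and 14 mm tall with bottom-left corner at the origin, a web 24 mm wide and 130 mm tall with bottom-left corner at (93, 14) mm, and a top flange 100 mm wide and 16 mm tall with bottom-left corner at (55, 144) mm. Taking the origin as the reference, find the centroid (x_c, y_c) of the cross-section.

bottom flange: A = 210 × 14 = 2940.00, centroid at (105.00, 7.00).
web: A = 24 × 130 = 3120.00, centroid at (105.00, 79.00).
top flange: A = 100 × 16 = 1600.00, centroid at (105.00, 152.00).
ΣA = 7660.00 mm²
ΣAx_c = (2940.00)(105.00) + (3120.00)(105.00) + (1600.00)(105.00) = 804300.00 mm³
ΣAy_c = (2940.00)(7.00) + (3120.00)(79.00) + (1600.00)(152.00) = 510260.00 mm³
x_c = 804300.00 / 7660.00 = 105.00 mm
y_c = 510260.00 / 7660.00 = 66.61 mm

x_c = 105.00 mm, y_c = 66.61 mm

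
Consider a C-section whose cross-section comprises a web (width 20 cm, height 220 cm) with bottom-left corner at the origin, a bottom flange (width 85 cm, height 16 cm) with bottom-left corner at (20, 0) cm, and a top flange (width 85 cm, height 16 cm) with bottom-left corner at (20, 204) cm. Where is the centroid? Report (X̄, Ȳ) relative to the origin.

web: A = 20 × 220 = 4400.00, centroid at (10.00, 110.00).
bottom flange: A = 85 × 16 = 1360.00, centroid at (62.50, 8.00).
top flange: A = 85 × 16 = 1360.00, centroid at (62.50, 212.00).
ΣA = 7120.00 cm², ΣAX̄ = 214000.00 cm³, ΣAȲ = 783200.00 cm³.
X̄ = 214000.00/7120.00 = 30.06 cm; Ȳ = 783200.00/7120.00 = 110.00 cm.

X̄ = 30.06 cm, Ȳ = 110.00 cm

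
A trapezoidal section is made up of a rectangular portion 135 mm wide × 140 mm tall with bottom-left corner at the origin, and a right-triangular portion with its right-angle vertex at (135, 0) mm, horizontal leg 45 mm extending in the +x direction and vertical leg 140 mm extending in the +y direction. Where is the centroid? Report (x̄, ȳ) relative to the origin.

x̄ = 79.29 mm, ȳ = 66.67 mm

Part | A | x̄ᵢ | ȳᵢ | A·x̄ᵢ | A·ȳᵢ
rectangular portion | 18900.00 | 67.50 | 70.00 | 1275750.00 | 1323000.00
triangular portion | 3150.00 | 150.00 | 46.67 | 472500.00 | 147000.00
Σ | 22050.00 |  |  | 1748250.00 | 1470000.00
x̄ = 1748250.00 / 22050.00 = 79.29 mm
ȳ = 1470000.00 / 22050.00 = 66.67 mm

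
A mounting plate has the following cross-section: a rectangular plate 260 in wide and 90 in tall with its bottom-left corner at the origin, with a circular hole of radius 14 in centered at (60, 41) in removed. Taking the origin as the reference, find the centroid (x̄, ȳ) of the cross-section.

x̄ = 131.89 in, ȳ = 45.11 in

plate: A = 260 × 90 = 23400.00, centroid at (130.00, 45.00).
hole: A = −π·14² = -615.75, centroid at (60.00, 41.00).
ΣA = 22784.25 in², ΣAx̄ = 3005054.87 in³, ΣAȳ = 1027754.16 in³.
x̄ = 3005054.87/22784.25 = 131.89 in; ȳ = 1027754.16/22784.25 = 45.11 in.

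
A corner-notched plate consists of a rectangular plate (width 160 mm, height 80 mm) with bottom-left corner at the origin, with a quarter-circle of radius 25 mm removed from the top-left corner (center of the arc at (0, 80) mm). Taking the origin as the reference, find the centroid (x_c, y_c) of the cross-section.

Part | A | x̄ᵢ | ȳᵢ | A·x̄ᵢ | A·ȳᵢ
plate | 12800.00 | 80.00 | 40.00 | 1024000.00 | 512000.00
removed quarter-circle | -490.87 | 10.61 | 69.39 | -5208.33 | -34061.57
Σ | 12309.13 |  |  | 1018791.67 | 477938.43
x_c = 1018791.67 / 12309.13 = 82.77 mm
y_c = 477938.43 / 12309.13 = 38.83 mm

x_c = 82.77 mm, y_c = 38.83 mm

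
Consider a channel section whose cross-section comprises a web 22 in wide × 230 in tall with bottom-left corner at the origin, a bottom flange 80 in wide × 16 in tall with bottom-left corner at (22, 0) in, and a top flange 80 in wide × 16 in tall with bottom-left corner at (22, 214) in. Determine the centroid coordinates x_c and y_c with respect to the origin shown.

x_c = 28.13 in, y_c = 115.00 in

Part | A | x̄ᵢ | ȳᵢ | A·x̄ᵢ | A·ȳᵢ
web | 5060.00 | 11.00 | 115.00 | 55660.00 | 581900.00
bottom flange | 1280.00 | 62.00 | 8.00 | 79360.00 | 10240.00
top flange | 1280.00 | 62.00 | 222.00 | 79360.00 | 284160.00
Σ | 7620.00 |  |  | 214380.00 | 876300.00
x_c = 214380.00 / 7620.00 = 28.13 in
y_c = 876300.00 / 7620.00 = 115.00 in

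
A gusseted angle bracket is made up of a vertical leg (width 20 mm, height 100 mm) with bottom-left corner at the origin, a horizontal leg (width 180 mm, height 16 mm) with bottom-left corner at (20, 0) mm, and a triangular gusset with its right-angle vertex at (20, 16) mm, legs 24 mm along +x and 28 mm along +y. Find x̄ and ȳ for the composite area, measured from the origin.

vertical leg: A = 20 × 100 = 2000.00, centroid at (10.00, 50.00).
horizontal leg: A = 180 × 16 = 2880.00, centroid at (110.00, 8.00).
gusset: A = ½·24·28 = 336.00, centroid at (28.00, 25.33).
ΣA = 5216.00 mm², ΣAx̄ = 346208.00 mm³, ΣAȳ = 131552.00 mm³.
x̄ = 346208.00/5216.00 = 66.37 mm; ȳ = 131552.00/5216.00 = 25.22 mm.

x̄ = 66.37 mm, ȳ = 25.22 mm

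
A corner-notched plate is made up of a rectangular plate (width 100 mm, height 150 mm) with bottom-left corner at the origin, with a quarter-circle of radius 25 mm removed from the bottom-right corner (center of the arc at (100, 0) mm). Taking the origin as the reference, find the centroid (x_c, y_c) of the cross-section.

x_c = 48.67 mm, y_c = 77.18 mm

plate: A = 100 × 150 = 15000.00, centroid at (50.00, 75.00).
removed quarter-circle: A = −¼π·25² = -490.87, centroid at (89.39, 10.61).
ΣA = 14509.13 mm²
ΣAx_c = (15000.00)(50.00) + (-490.87)(89.39) = 706120.95 mm³
ΣAy_c = (15000.00)(75.00) + (-490.87)(10.61) = 1119791.67 mm³
x_c = 706120.95 / 14509.13 = 48.67 mm
y_c = 1119791.67 / 14509.13 = 77.18 mm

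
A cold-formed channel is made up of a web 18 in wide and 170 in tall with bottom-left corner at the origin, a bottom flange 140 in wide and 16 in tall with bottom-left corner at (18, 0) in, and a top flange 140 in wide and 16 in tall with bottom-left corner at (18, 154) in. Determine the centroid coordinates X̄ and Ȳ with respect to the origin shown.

X̄ = 55.94 in, Ȳ = 85.00 in

web: A = 18 × 170 = 3060.00, centroid at (9.00, 85.00).
bottom flange: A = 140 × 16 = 2240.00, centroid at (88.00, 8.00).
top flange: A = 140 × 16 = 2240.00, centroid at (88.00, 162.00).
ΣA = 7540.00 in², ΣAX̄ = 421780.00 in³, ΣAȲ = 640900.00 in³.
X̄ = 421780.00/7540.00 = 55.94 in; Ȳ = 640900.00/7540.00 = 85.00 in.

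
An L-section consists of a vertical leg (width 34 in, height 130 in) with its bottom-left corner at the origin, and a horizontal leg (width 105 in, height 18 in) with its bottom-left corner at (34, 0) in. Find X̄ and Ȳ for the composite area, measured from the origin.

Part | A | x̄ᵢ | ȳᵢ | A·x̄ᵢ | A·ȳᵢ
vertical leg | 4420.00 | 17.00 | 65.00 | 75140.00 | 287300.00
horizontal leg | 1890.00 | 86.50 | 9.00 | 163485.00 | 17010.00
Σ | 6310.00 |  |  | 238625.00 | 304310.00
X̄ = 238625.00 / 6310.00 = 37.82 in
Ȳ = 304310.00 / 6310.00 = 48.23 in

X̄ = 37.82 in, Ȳ = 48.23 in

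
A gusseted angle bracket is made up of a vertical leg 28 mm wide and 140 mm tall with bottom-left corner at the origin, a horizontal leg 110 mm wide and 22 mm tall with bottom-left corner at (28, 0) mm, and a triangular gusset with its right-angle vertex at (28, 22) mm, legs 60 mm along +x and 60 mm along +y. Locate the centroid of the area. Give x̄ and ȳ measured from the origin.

x̄ = 42.03 mm, ȳ = 46.27 mm

vertical leg: A = 28 × 140 = 3920.00, centroid at (14.00, 70.00).
horizontal leg: A = 110 × 22 = 2420.00, centroid at (83.00, 11.00).
gusset: A = ½·60·60 = 1800.00, centroid at (48.00, 42.00).
ΣA = 8140.00 mm²
ΣAx̄ = (3920.00)(14.00) + (2420.00)(83.00) + (1800.00)(48.00) = 342140.00 mm³
ΣAȳ = (3920.00)(70.00) + (2420.00)(11.00) + (1800.00)(42.00) = 376620.00 mm³
x̄ = 342140.00 / 8140.00 = 42.03 mm
ȳ = 376620.00 / 8140.00 = 46.27 mm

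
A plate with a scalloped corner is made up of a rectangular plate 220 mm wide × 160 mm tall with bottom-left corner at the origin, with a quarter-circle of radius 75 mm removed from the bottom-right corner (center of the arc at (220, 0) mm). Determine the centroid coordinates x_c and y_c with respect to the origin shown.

Part | A | x̄ᵢ | ȳᵢ | A·x̄ᵢ | A·ȳᵢ
plate | 35200.00 | 110.00 | 80.00 | 3872000.00 | 2816000.00
removed quarter-circle | -4417.86 | 188.17 | 31.83 | -831305.23 | -140625.00
Σ | 30782.14 |  |  | 3040694.77 | 2675375.00
x_c = 3040694.77 / 30782.14 = 98.78 mm
y_c = 2675375.00 / 30782.14 = 86.91 mm

x_c = 98.78 mm, y_c = 86.91 mm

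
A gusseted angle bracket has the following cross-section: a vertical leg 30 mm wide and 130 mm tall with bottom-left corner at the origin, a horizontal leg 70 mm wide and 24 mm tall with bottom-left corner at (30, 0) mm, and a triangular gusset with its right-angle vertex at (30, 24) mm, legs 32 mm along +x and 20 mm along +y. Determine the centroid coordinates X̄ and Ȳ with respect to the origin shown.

X̄ = 30.63 mm, Ȳ = 48.05 mm

vertical leg: A = 30 × 130 = 3900.00, centroid at (15.00, 65.00).
horizontal leg: A = 70 × 24 = 1680.00, centroid at (65.00, 12.00).
gusset: A = ½·32·20 = 320.00, centroid at (40.67, 30.67).
ΣA = 5900.00 mm²
ΣAX̄ = (3900.00)(15.00) + (1680.00)(65.00) + (320.00)(40.67) = 180713.33 mm³
ΣAȲ = (3900.00)(65.00) + (1680.00)(12.00) + (320.00)(30.67) = 283473.33 mm³
X̄ = 180713.33 / 5900.00 = 30.63 mm
Ȳ = 283473.33 / 5900.00 = 48.05 mm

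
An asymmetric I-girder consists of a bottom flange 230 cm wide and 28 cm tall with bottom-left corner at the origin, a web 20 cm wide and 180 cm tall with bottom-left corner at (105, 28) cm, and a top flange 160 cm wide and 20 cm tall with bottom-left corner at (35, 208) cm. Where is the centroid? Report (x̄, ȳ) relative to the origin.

x̄ = 115.00 cm, ȳ = 91.58 cm

Part | A | x̄ᵢ | ȳᵢ | A·x̄ᵢ | A·ȳᵢ
bottom flange | 6440.00 | 115.00 | 14.00 | 740600.00 | 90160.00
web | 3600.00 | 115.00 | 118.00 | 414000.00 | 424800.00
top flange | 3200.00 | 115.00 | 218.00 | 368000.00 | 697600.00
Σ | 13240.00 |  |  | 1522600.00 | 1212560.00
x̄ = 1522600.00 / 13240.00 = 115.00 cm
ȳ = 1212560.00 / 13240.00 = 91.58 cm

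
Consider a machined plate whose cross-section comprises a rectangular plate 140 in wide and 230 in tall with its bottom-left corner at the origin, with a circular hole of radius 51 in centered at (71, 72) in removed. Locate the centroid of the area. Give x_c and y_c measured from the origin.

Part | A | x̄ᵢ | ȳᵢ | A·x̄ᵢ | A·ȳᵢ
plate | 32200.00 | 70.00 | 115.00 | 2254000.00 | 3703000.00
hole | -8171.28 | 71.00 | 72.00 | -580161.06 | -588332.34
Σ | 24028.72 |  |  | 1673838.94 | 3114667.66
x_c = 1673838.94 / 24028.72 = 69.66 in
y_c = 3114667.66 / 24028.72 = 129.62 in

x_c = 69.66 in, y_c = 129.62 in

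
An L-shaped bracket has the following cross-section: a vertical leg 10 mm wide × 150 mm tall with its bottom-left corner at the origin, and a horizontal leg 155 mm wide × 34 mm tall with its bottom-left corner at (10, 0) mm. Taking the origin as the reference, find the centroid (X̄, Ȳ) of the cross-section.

X̄ = 69.22 mm, Ȳ = 29.85 mm

vertical leg: A = 10 × 150 = 1500.00, centroid at (5.00, 75.00).
horizontal leg: A = 155 × 34 = 5270.00, centroid at (87.50, 17.00).
ΣA = 6770.00 mm²
ΣAX̄ = (1500.00)(5.00) + (5270.00)(87.50) = 468625.00 mm³
ΣAȲ = (1500.00)(75.00) + (5270.00)(17.00) = 202090.00 mm³
X̄ = 468625.00 / 6770.00 = 69.22 mm
Ȳ = 202090.00 / 6770.00 = 29.85 mm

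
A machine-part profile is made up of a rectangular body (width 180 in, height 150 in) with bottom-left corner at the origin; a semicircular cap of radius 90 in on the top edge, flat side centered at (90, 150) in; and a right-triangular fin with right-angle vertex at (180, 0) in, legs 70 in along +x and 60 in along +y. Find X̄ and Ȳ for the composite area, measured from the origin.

X̄ = 95.69 in, Ȳ = 106.68 in

rectangular body: A = 180 × 150 = 27000.00, centroid at (90.00, 75.00).
semicircular top: A = ½π·90² = 12723.45, centroid at (90.00, 188.20).
triangular fin: A = ½·70·60 = 2100.00, centroid at (203.33, 20.00).
ΣA = 41823.45 in², ΣAX̄ = 4002110.52 in³, ΣAȲ = 4461517.54 in³.
X̄ = 4002110.52/41823.45 = 95.69 in; Ȳ = 4461517.54/41823.45 = 106.68 in.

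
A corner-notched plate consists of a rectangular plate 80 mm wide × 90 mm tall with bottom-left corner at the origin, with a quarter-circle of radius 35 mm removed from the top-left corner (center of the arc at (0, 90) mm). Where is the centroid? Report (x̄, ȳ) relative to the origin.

x̄ = 43.88 mm, ȳ = 40.35 mm

plate: A = 80 × 90 = 7200.00, centroid at (40.00, 45.00).
removed quarter-circle: A = −¼π·35² = -962.11, centroid at (14.85, 75.15).
ΣA = 6237.89 mm², ΣAx̄ = 273708.33 mm³, ΣAȳ = 251701.52 mm³.
x̄ = 273708.33/6237.89 = 43.88 mm; ȳ = 251701.52/6237.89 = 40.35 mm.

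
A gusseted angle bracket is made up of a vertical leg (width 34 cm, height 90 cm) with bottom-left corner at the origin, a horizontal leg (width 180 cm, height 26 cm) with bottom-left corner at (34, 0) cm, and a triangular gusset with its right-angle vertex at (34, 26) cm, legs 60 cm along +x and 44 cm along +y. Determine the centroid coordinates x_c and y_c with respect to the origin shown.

vertical leg: A = 34 × 90 = 3060.00, centroid at (17.00, 45.00).
horizontal leg: A = 180 × 26 = 4680.00, centroid at (124.00, 13.00).
gusset: A = ½·60·44 = 1320.00, centroid at (54.00, 40.67).
ΣA = 9060.00 cm²
ΣAx_c = (3060.00)(17.00) + (4680.00)(124.00) + (1320.00)(54.00) = 703620.00 cm³
ΣAy_c = (3060.00)(45.00) + (4680.00)(13.00) + (1320.00)(40.67) = 252220.00 cm³
x_c = 703620.00 / 9060.00 = 77.66 cm
y_c = 252220.00 / 9060.00 = 27.84 cm

x_c = 77.66 cm, y_c = 27.84 cm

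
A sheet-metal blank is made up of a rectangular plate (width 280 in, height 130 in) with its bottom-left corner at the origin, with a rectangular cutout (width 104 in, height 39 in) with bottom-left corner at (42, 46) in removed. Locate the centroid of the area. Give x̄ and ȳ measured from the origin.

plate: A = 280 × 130 = 36400.00, centroid at (140.00, 65.00).
hole: A = −(104 × 39) = -4056.00, centroid at (94.00, 65.50).
ΣA = 32344.00 in²
ΣAx̄ = (36400.00)(140.00) + (-4056.00)(94.00) = 4714736.00 in³
ΣAȳ = (36400.00)(65.00) + (-4056.00)(65.50) = 2100332.00 in³
x̄ = 4714736.00 / 32344.00 = 145.77 in
ȳ = 2100332.00 / 32344.00 = 64.94 in

x̄ = 145.77 in, ȳ = 64.94 in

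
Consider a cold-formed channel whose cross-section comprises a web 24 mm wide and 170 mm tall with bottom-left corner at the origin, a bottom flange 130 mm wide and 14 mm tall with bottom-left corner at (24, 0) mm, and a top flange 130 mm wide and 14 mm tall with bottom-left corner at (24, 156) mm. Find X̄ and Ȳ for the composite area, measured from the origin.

Part | A | x̄ᵢ | ȳᵢ | A·x̄ᵢ | A·ȳᵢ
web | 4080.00 | 12.00 | 85.00 | 48960.00 | 346800.00
bottom flange | 1820.00 | 89.00 | 7.00 | 161980.00 | 12740.00
top flange | 1820.00 | 89.00 | 163.00 | 161980.00 | 296660.00
Σ | 7720.00 |  |  | 372920.00 | 656200.00
X̄ = 372920.00 / 7720.00 = 48.31 mm
Ȳ = 656200.00 / 7720.00 = 85.00 mm

X̄ = 48.31 mm, Ȳ = 85.00 mm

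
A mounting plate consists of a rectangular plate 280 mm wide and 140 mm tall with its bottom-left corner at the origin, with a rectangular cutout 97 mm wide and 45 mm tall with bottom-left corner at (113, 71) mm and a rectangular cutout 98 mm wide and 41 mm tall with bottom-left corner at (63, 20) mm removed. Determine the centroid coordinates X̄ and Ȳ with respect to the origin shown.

X̄ = 140.61 mm, Ȳ = 70.52 mm

plate: A = 280 × 140 = 39200.00, centroid at (140.00, 70.00).
hole 1: A = −(97 × 45) = -4365.00, centroid at (161.50, 93.50).
hole 2: A = −(98 × 41) = -4018.00, centroid at (112.00, 40.50).
ΣA = 30817.00 mm²
ΣAX̄ = (39200.00)(140.00) + (-4365.00)(161.50) + (-4018.00)(112.00) = 4333036.50 mm³
ΣAȲ = (39200.00)(70.00) + (-4365.00)(93.50) + (-4018.00)(40.50) = 2173143.50 mm³
X̄ = 4333036.50 / 30817.00 = 140.61 mm
Ȳ = 2173143.50 / 30817.00 = 70.52 mm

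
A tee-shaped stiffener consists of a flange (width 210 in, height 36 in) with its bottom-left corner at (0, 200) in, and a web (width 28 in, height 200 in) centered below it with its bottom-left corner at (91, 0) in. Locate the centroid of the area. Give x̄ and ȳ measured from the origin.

Part | A | x̄ᵢ | ȳᵢ | A·x̄ᵢ | A·ȳᵢ
web | 5600.00 | 105.00 | 100.00 | 588000.00 | 560000.00
flange | 7560.00 | 105.00 | 218.00 | 793800.00 | 1648080.00
Σ | 13160.00 |  |  | 1381800.00 | 2208080.00
x̄ = 1381800.00 / 13160.00 = 105.00 in
ȳ = 2208080.00 / 13160.00 = 167.79 in

x̄ = 105.00 in, ȳ = 167.79 in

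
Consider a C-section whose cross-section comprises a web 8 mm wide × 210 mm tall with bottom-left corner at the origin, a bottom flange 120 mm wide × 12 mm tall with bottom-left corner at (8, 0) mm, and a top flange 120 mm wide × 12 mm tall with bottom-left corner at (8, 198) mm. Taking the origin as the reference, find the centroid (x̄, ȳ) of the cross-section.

Part | A | x̄ᵢ | ȳᵢ | A·x̄ᵢ | A·ȳᵢ
web | 1680.00 | 4.00 | 105.00 | 6720.00 | 176400.00
bottom flange | 1440.00 | 68.00 | 6.00 | 97920.00 | 8640.00
top flange | 1440.00 | 68.00 | 204.00 | 97920.00 | 293760.00
Σ | 4560.00 |  |  | 202560.00 | 478800.00
x̄ = 202560.00 / 4560.00 = 44.42 mm
ȳ = 478800.00 / 4560.00 = 105.00 mm

x̄ = 44.42 mm, ȳ = 105.00 mm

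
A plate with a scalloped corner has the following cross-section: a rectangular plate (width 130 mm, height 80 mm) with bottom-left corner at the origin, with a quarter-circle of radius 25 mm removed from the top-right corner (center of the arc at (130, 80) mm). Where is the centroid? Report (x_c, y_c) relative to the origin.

x_c = 62.31 mm, y_c = 38.54 mm

plate: A = 130 × 80 = 10400.00, centroid at (65.00, 40.00).
removed quarter-circle: A = −¼π·25² = -490.87, centroid at (119.39, 69.39).
ΣA = 9909.13 mm²
ΣAx_c = (10400.00)(65.00) + (-490.87)(119.39) = 617394.73 mm³
ΣAy_c = (10400.00)(40.00) + (-490.87)(69.39) = 381938.43 mm³
x_c = 617394.73 / 9909.13 = 62.31 mm
y_c = 381938.43 / 9909.13 = 38.54 mm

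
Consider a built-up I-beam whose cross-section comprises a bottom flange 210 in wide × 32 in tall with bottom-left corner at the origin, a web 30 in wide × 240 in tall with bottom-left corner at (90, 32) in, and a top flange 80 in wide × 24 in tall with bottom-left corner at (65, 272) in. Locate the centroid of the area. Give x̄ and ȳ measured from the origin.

bottom flange: A = 210 × 32 = 6720.00, centroid at (105.00, 16.00).
web: A = 30 × 240 = 7200.00, centroid at (105.00, 152.00).
top flange: A = 80 × 24 = 1920.00, centroid at (105.00, 284.00).
ΣA = 15840.00 in², ΣAx̄ = 1663200.00 in³, ΣAȳ = 1747200.00 in³.
x̄ = 1663200.00/15840.00 = 105.00 in; ȳ = 1747200.00/15840.00 = 110.30 in.

x̄ = 105.00 in, ȳ = 110.30 in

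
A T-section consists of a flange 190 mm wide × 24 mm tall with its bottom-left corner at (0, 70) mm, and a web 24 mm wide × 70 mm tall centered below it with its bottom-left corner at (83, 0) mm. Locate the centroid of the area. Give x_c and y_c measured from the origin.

web: A = 24 × 70 = 1680.00, centroid at (95.00, 35.00).
flange: A = 190 × 24 = 4560.00, centroid at (95.00, 82.00).
ΣA = 6240.00 mm², ΣAx_c = 592800.00 mm³, ΣAy_c = 432720.00 mm³.
x_c = 592800.00/6240.00 = 95.00 mm; y_c = 432720.00/6240.00 = 69.35 mm.

x_c = 95.00 mm, y_c = 69.35 mm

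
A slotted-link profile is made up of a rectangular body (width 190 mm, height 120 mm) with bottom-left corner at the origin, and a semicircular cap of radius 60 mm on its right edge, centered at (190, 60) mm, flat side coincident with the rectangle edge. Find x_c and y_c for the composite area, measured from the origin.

Part | A | x̄ᵢ | ȳᵢ | A·x̄ᵢ | A·ȳᵢ
rectangular body | 22800.00 | 95.00 | 60.00 | 2166000.00 | 1368000.00
semicircular end | 5654.87 | 215.46 | 60.00 | 1218424.69 | 339292.01
Σ | 28454.87 |  |  | 3384424.69 | 1707292.01
x_c = 3384424.69 / 28454.87 = 118.94 mm
y_c = 1707292.01 / 28454.87 = 60.00 mm

x_c = 118.94 mm, y_c = 60.00 mm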